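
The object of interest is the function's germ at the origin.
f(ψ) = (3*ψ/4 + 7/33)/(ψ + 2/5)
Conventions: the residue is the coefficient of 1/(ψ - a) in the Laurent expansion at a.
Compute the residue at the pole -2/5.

The residue is -29/330.

At the order-1 pole -2/5 set g(ψ) = (ψ - (-2/5))*f(ψ) = 3*ψ/4 + 7/33.
Simple pole: residue = g(a) at a = -2/5, which is -29/330.


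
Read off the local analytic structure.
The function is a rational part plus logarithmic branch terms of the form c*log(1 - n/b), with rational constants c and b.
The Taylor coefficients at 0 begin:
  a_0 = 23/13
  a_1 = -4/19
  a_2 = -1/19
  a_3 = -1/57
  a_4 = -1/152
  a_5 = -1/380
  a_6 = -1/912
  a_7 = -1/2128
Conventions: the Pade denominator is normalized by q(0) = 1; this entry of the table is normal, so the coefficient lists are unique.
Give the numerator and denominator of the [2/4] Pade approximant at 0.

Taylor coefficients needed (read off): a_0 = 23/13, a_1 = -4/19, a_2 = -1/19, a_3 = -1/57, a_4 = -1/152, a_5 = -1/380, a_6 = -1/912.
Write the denominator as Q(n) = 1 + q1*n + q2*n^2 + q3*n^3 + q4*n^4. Requiring Q*f - P = O(n^7) with deg P <= 2 kills the coefficients of n^3..n^6 in Q*f:
  n^3: a_3 + q1*a_2 + q2*a_1 + q3*a_0 = 0, i.e. -1/57 + (-1/19)*q1 + (-4/19)*q2 + (23/13)*q3 = 0.
  n^4: a_4 + q1*a_3 + q2*a_2 + q3*a_1 + q4*a_0 = 0, i.e. -1/152 + (-1/57)*q1 + (-1/19)*q2 + (-4/19)*q3 + (23/13)*q4 = 0.
  n^5: a_5 + q1*a_4 + q2*a_3 + q3*a_2 + q4*a_1 = 0, i.e. -1/380 + (-1/152)*q1 + (-1/57)*q2 + (-1/19)*q3 + (-4/19)*q4 = 0.
  n^6: a_6 + q1*a_5 + q2*a_4 + q3*a_3 + q4*a_2 = 0, i.e. -1/912 + (-1/380)*q1 + (-1/152)*q2 + (-1/57)*q3 + (-1/19)*q4 = 0.
Solving this linear system: q1 = -2723338/4244049, q2 = 3671711/42440490, q3 = 23803/21220245, q4 = 6383/101857176.
The numerator is Q*f truncated at degree 2: P0 = a_0 = 23/13; P1 = a_1 + q1*a_0 = -74252066/55172637; P2 = a_2 + q1*a_1 + q2*a_0 = 2468947097/10482801030.

The Pade approximant has numerator coefficients [23/13, -74252066/55172637, 2468947097/10482801030]; denominator coefficients [1, -2723338/4244049, 3671711/42440490, 23803/21220245, 6383/101857176].


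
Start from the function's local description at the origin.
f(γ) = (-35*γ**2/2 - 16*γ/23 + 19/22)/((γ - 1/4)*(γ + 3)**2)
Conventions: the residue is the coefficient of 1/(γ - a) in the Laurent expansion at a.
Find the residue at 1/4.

The residue is -3271/85514.

At the order-1 pole 1/4 set g(γ) = (γ - (1/4))*f(γ) = (-35*γ**2/2 - 16*γ/23 + 19/22)/(γ + 3)**2.
Simple pole: residue = g(a) at a = 1/4, which is -3271/85514.


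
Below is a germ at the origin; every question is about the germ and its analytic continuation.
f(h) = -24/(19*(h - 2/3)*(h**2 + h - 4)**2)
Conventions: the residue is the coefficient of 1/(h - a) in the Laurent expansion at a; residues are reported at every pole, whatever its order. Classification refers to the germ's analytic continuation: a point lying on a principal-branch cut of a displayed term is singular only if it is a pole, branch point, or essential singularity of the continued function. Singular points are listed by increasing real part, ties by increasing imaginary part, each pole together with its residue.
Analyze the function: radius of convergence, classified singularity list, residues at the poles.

Radius of convergence at 0: 2/3.
At -1/2 - (1/2)*sqrt(17): a pole of order 2; residue 243/3211 - (12915/927979)*sqrt(17).
At 2/3: a pole of order 1; residue -486/3211.
At -1/2 + (1/2)*sqrt(17): a pole of order 2; residue 243/3211 + (12915/927979)*sqrt(17).

Denominator factor (h**2 + h - 4)^2: discriminant 17, real irrational roots -1/2 + (1/2)*sqrt(17) and -1/2 - (1/2)*sqrt(17); poles of order 2, moduli -1/2 + (1/2)*sqrt(17) and 1/2 + (1/2)*sqrt(17).
Denominator factor (h - 2/3): pole of order 1 at 2/3, modulus 2/3.
The radius of convergence is the smallest modulus among the singular points: 2/3.
The factor h**2 + h - 4 splits as (h - a)(h - a') with a = -1/2 - (1/2)*sqrt(17), a' = -1/2 + (1/2)*sqrt(17). At the order-2 pole a set g(h) = (h - a)^2*f(h) = [-24/(19*(h - 2/3))] / (h - a')^2.
Order-2 pole: residue = g'(a); g'(-1/2 - (1/2)*sqrt(17)) = 243/3211 - (12915/927979)*sqrt(17), so the residue is 243/3211 - (12915/927979)*sqrt(17).
At the order-1 pole 2/3 set g(h) = (h - (2/3))*f(h) = -24/(19*(h**2 + h - 4)**2).
Simple pole: residue = g(a) at a = 2/3, which is -486/3211.
The factor h**2 + h - 4 splits as (h - a)(h - a') with a = -1/2 + (1/2)*sqrt(17), a' = -1/2 - (1/2)*sqrt(17). At the order-2 pole a set g(h) = (h - a)^2*f(h) = [-24/(19*(h - 2/3))] / (h - a')^2.
Order-2 pole: residue = g'(a); g'(-1/2 + (1/2)*sqrt(17)) = 243/3211 + (12915/927979)*sqrt(17), so the residue is 243/3211 + (12915/927979)*sqrt(17).
List the singular points by increasing real part (a conjugate pair: the negative imaginary part first).


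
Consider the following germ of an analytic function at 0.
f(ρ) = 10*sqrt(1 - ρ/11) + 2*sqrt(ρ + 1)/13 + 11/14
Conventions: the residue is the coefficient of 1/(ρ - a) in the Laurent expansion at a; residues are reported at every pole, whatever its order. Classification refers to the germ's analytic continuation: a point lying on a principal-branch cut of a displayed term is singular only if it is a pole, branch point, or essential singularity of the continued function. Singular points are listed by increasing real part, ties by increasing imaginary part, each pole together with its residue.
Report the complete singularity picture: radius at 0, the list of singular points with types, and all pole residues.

Branch term (2/13)*sqrt(1 - ρ/(-1)): its argument vanishes at ρ = -1, a square-root branch point, modulus 1.
Branch term (10)*sqrt(1 - ρ/(11)): its argument vanishes at ρ = 11, a square-root branch point, modulus 11.
The radius of convergence is the smallest modulus among the singular points: 1.
List the singular points by increasing real part (a conjugate pair: the negative imaginary part first).

Radius of convergence at 0: 1.
At -1: an algebraic (square-root) branch point.
At 11: an algebraic (square-root) branch point.


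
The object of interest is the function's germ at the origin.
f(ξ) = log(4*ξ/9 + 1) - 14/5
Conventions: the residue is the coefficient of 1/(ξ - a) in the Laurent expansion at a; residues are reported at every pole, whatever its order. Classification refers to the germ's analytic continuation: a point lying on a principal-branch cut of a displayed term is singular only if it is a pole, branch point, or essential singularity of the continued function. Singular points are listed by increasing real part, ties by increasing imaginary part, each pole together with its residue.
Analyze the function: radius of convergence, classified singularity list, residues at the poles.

Branch term (1)*log(1 - ξ/(-9/4)): its argument vanishes at ξ = -9/4, a logarithmic branch point, modulus 9/4.
The radius of convergence is the smallest modulus among the singular points: 9/4.

Radius of convergence at 0: 9/4.
At -9/4: a logarithmic branch point.


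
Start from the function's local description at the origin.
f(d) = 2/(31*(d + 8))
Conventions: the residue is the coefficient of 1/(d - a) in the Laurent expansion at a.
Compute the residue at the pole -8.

At the order-1 pole -8 set g(d) = (d - (-8))*f(d) = 2/31.
Simple pole: residue = g(a) at a = -8, which is 2/31.

The residue is 2/31.


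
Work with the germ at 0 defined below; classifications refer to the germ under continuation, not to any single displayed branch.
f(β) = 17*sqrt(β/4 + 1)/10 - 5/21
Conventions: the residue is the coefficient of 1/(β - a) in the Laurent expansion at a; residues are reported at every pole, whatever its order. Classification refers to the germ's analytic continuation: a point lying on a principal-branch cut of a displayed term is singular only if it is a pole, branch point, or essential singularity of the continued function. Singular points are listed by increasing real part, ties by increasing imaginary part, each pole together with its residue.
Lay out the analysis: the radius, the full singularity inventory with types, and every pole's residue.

Branch term (17/10)*sqrt(1 - β/(-4)): its argument vanishes at β = -4, a square-root branch point, modulus 4.
The radius of convergence is the smallest modulus among the singular points: 4.

Radius of convergence at 0: 4.
At -4: an algebraic (square-root) branch point.


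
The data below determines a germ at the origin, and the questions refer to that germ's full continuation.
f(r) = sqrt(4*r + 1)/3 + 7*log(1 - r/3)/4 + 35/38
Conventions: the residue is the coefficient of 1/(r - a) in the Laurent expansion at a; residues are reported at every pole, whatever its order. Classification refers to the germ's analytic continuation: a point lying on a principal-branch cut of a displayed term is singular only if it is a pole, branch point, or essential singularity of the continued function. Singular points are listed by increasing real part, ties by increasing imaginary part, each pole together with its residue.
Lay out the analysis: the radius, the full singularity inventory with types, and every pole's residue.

Branch term (1/3)*sqrt(1 - r/(-1/4)): its argument vanishes at r = -1/4, a square-root branch point, modulus 1/4.
Branch term (7/4)*log(1 - r/(3)): its argument vanishes at r = 3, a logarithmic branch point, modulus 3.
The radius of convergence is the smallest modulus among the singular points: 1/4.
List the singular points by increasing real part (a conjugate pair: the negative imaginary part first).

Radius of convergence at 0: 1/4.
At -1/4: an algebraic (square-root) branch point.
At 3: a logarithmic branch point.


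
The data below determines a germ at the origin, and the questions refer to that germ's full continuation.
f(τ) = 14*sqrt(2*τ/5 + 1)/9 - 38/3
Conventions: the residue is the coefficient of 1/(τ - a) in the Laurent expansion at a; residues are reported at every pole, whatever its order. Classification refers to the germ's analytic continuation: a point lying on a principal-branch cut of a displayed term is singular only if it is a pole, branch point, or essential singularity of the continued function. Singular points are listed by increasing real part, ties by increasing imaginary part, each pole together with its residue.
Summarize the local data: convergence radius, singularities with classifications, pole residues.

Radius of convergence at 0: 5/2.
At -5/2: an algebraic (square-root) branch point.

Branch term (14/9)*sqrt(1 - τ/(-5/2)): its argument vanishes at τ = -5/2, a square-root branch point, modulus 5/2.
The radius of convergence is the smallest modulus among the singular points: 5/2.


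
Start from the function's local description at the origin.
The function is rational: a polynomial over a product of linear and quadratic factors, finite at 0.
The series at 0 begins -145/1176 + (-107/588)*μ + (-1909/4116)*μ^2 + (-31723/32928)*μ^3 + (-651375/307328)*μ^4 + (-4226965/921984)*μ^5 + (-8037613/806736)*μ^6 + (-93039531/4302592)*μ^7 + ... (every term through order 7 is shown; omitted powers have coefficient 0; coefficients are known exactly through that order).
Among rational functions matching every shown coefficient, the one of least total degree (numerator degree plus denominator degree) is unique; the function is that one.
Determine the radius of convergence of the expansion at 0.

The radius of convergence is 7/4 - (1/20)*sqrt(665).

No rational of total degree below 6 reproduces all 8 coefficients; solving the [1/5] Pade equations on them gives f(μ) = (-23*μ/35 - 29/21)/((μ + 2)**3*(μ**2 - 7*μ/2 + 7/5)), whose expansion matches every shown term.
Denominator factor (μ + 2)^3: pole of order 3 at -2, modulus 2.
Denominator factor (μ**2 - 7*μ/2 + 7/5): discriminant 133/20, real irrational roots 7/4 + (1/20)*sqrt(665) and 7/4 - (1/20)*sqrt(665); poles of order 1, moduli 7/4 + (1/20)*sqrt(665) and 7/4 - (1/20)*sqrt(665).
The radius of convergence is the smallest modulus among the singular points: 7/4 - (1/20)*sqrt(665).


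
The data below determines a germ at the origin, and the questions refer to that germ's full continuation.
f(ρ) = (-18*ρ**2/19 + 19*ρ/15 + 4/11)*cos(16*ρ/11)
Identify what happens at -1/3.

The point is a regular point.

There is no denominator, hence no pole anywhere.
The factor cos(16*ρ/11) is entire.
So the germ continues analytically to -1/3.


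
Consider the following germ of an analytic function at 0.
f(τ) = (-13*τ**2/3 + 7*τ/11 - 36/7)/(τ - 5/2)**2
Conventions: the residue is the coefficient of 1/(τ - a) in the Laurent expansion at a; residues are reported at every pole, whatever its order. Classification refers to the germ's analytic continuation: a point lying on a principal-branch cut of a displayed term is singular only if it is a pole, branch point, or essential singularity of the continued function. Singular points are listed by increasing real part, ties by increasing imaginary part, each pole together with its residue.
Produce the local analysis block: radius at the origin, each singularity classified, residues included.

Radius of convergence at 0: 5/2.
At 5/2: a pole of order 2; residue -694/33.

Denominator factor (τ - 5/2)^2: pole of order 2 at 5/2, modulus 5/2.
The radius of convergence is the smallest modulus among the singular points: 5/2.
At the order-2 pole 5/2 set g(τ) = (τ - (5/2))^2*f(τ) = -13*τ**2/3 + 7*τ/11 - 36/7.
Order-2 pole: residue = g'(a); g'(5/2) = -694/33, so the residue is -694/33.


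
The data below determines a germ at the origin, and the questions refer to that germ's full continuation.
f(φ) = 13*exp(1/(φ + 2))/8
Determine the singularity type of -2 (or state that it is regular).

The point is an essential singularity.

The exponent 1/(φ - (-2)) has a pole at -2, so exp(1/(φ - (-2))) takes every nonzero value near it: an essential singularity (not a pole of any order).


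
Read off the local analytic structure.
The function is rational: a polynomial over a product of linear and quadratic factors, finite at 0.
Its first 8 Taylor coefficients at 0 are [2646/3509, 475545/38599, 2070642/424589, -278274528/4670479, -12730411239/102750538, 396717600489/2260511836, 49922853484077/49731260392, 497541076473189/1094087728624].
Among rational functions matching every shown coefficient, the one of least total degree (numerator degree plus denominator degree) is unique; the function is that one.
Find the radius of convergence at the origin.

No rational of total degree below 6 reproduces all 8 coefficients; solving the [2/4] Pade equations on them gives f(u) = (9*u**2/4 + 5*u + 9/29)/((u + 11/7)**2*(u**2 - u/4 + 1/6)), whose expansion matches every shown term.
Denominator factor (u**2 - u/4 + 1/6): discriminant -29/48, complex-conjugate roots (1/8) + ((1/24)*sqrt(87))*i and (1/8) - ((1/24)*sqrt(87))*i; poles of order 1, moduli (1/6)*sqrt(6) and (1/6)*sqrt(6).
Denominator factor (u + 11/7)^2: pole of order 2 at -11/7, modulus 11/7.
The radius of convergence is the smallest modulus among the singular points: (1/6)*sqrt(6).

The radius of convergence is (1/6)*sqrt(6).


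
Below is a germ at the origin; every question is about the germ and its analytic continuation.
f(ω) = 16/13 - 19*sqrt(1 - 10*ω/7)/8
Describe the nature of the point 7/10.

The point is an algebraic (square-root) branch point.

The term (-19/8)*sqrt(1 - ω/(7/10)) has argument 1 - 7/10/(7/10) = 0 at 7/10: a square-root (algebraic, two-sheeted) branch point; the remaining terms are analytic or single-valued there.


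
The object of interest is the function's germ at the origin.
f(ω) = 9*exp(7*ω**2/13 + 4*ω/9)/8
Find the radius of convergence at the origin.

The radius of convergence is infinite.

The factor exp(7*ω**2/13 + 4*ω/9) is entire and contributes no finite singular point.
The polynomial part has no poles.
No finite singular points: the Taylor series at 0 converges everywhere.


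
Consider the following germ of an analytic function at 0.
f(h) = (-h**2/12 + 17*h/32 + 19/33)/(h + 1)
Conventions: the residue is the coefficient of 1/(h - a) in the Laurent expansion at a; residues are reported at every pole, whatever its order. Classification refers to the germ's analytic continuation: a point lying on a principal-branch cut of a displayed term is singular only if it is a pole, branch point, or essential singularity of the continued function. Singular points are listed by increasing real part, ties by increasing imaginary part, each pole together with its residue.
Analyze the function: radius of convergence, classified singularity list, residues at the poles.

Denominator factor (h + 1): pole of order 1 at -1, modulus 1.
The radius of convergence is the smallest modulus among the singular points: 1.
At the order-1 pole -1 set g(h) = (h - (-1))*f(h) = -h**2/12 + 17*h/32 + 19/33.
Simple pole: residue = g(a) at a = -1, which is -41/1056.

Radius of convergence at 0: 1.
At -1: a pole of order 1; residue -41/1056.


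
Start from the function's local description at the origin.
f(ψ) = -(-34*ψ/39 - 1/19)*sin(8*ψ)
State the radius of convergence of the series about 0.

The factor -sin(8*ψ) is entire and contributes no finite singular point.
The polynomial part has no poles.
No finite singular points: the Taylor series at 0 converges everywhere.

The radius of convergence is infinite.


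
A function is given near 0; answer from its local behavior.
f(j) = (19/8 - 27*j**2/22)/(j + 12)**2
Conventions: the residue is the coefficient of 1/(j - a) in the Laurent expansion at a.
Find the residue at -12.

At the order-2 pole -12 set g(j) = (j - (-12))^2*f(j) = 19/8 - 27*j**2/22.
Order-2 pole: residue = g'(a); g'(-12) = 324/11, so the residue is 324/11.

The residue is 324/11.


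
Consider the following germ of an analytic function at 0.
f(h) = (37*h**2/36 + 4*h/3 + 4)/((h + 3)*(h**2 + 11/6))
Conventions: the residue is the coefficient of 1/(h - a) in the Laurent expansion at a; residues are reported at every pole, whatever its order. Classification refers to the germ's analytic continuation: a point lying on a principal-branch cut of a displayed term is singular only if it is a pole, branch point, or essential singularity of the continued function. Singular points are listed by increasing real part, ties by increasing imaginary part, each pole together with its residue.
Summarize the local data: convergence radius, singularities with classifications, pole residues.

Radius of convergence at 0: (1/6)*sqrt(66).
At -3: a pole of order 1; residue 111/130.
At -((1/6)*sqrt(66))*i: a pole of order 1; residue (407/4680) + ((211/5720)*sqrt(66))*i.
At ((1/6)*sqrt(66))*i: a pole of order 1; residue (407/4680) - ((211/5720)*sqrt(66))*i.


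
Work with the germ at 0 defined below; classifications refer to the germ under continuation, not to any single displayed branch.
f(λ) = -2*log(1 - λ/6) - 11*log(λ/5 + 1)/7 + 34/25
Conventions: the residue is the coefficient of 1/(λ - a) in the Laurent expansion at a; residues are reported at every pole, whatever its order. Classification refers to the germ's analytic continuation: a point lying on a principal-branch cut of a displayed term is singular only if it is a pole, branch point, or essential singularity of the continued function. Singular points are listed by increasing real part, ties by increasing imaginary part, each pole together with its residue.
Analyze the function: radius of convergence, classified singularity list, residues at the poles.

Branch term (-11/7)*log(1 - λ/(-5)): its argument vanishes at λ = -5, a logarithmic branch point, modulus 5.
Branch term (-2)*log(1 - λ/(6)): its argument vanishes at λ = 6, a logarithmic branch point, modulus 6.
The radius of convergence is the smallest modulus among the singular points: 5.
List the singular points by increasing real part (a conjugate pair: the negative imaginary part first).

Radius of convergence at 0: 5.
At -5: a logarithmic branch point.
At 6: a logarithmic branch point.


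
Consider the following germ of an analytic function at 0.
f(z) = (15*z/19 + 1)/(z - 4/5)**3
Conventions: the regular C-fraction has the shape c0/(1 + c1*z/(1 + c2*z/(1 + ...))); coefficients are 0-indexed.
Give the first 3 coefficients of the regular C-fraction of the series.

The regular C-fraction coefficients are [-125/64, -345/76, 3185/1748].

Taylor coefficients (expand at 0): a_0 = -125/64, a_1 = -43125/4864, a_2 = -234375/9728.
c0 = a_0 = -125/64. Peel one level at a time: if S = 1 + c*z/S' with S'(0) = 1, then c is the z-coefficient of S and S' = c*z/(S - 1).
S_1 = c0/f = 1 + (-345/76)*z + (47775/5776)*z^2 + ...; c1 = -345/76.
S_2 = c1*z/(S_1 - 1) = 1 + (3185/1748)*z + ...; c2 = 3185/1748.


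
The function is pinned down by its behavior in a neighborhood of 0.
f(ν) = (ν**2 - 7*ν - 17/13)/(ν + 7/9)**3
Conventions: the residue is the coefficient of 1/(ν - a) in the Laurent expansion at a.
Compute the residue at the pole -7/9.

At the order-3 pole -7/9 set g(ν) = (ν - (-7/9))^3*f(ν) = ν**2 - 7*ν - 17/13.
Order-3 pole: residue = g''(a)/2; g''(-7/9) = 2, so the residue is 1.

The residue is 1.


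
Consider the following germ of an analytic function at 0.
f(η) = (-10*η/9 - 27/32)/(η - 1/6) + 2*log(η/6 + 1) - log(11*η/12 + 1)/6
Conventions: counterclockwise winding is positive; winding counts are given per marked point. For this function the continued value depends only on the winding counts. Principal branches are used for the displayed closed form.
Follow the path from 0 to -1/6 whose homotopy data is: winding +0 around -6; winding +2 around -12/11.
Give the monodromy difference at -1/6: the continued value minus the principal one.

Continued minus principal equals -(2/3)*pi*i.

The rational part is single-valued and drops out of the difference; each branch term changes only by its own monodromy.
(2)*log(1 - η/(-6)): winding 0 around -6, so this term returns to its principal value, contribution 0.
(-1/6)*log(1 - η/(-12/11)): each positive loop around -12/11 adds 2*pi*i to the log, so winding +2 contributes (-1/6)*(2)*2*pi*i = -(2/3)*pi*i.
Summing the contributions at η = -1/6 gives -(2/3)*pi*i.


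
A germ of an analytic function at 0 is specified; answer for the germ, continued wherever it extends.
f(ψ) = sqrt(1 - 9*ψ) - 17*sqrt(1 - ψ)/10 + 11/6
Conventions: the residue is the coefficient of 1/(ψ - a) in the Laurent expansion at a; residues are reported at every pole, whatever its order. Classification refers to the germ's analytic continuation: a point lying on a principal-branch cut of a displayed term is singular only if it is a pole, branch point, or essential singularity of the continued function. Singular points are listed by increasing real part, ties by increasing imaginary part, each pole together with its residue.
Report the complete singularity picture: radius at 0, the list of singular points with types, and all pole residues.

Radius of convergence at 0: 1/9.
At 1/9: an algebraic (square-root) branch point.
At 1: an algebraic (square-root) branch point.

Branch term (-17/10)*sqrt(1 - ψ/(1)): its argument vanishes at ψ = 1, a square-root branch point, modulus 1.
Branch term (1)*sqrt(1 - ψ/(1/9)): its argument vanishes at ψ = 1/9, a square-root branch point, modulus 1/9.
The radius of convergence is the smallest modulus among the singular points: 1/9.
List the singular points by increasing real part (a conjugate pair: the negative imaginary part first).


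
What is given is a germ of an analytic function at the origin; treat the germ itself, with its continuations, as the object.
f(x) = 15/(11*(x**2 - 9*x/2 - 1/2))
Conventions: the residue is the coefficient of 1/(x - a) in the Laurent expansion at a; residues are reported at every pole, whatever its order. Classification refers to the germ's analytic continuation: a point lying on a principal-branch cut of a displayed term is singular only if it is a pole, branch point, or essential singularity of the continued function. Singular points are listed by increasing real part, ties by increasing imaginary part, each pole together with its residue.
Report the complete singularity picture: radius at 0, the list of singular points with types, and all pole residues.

Denominator factor (x**2 - 9*x/2 - 1/2): discriminant 89/4, real irrational roots 9/4 + (1/4)*sqrt(89) and 9/4 - (1/4)*sqrt(89); poles of order 1, moduli 9/4 + (1/4)*sqrt(89) and -9/4 + (1/4)*sqrt(89).
The radius of convergence is the smallest modulus among the singular points: -9/4 + (1/4)*sqrt(89).
The factor x**2 - 9*x/2 - 1/2 splits as (x - a)(x - a') with a = 9/4 - (1/4)*sqrt(89), a' = 9/4 + (1/4)*sqrt(89). At the order-1 pole a set g(x) = (x - a)*f(x) = [15/11] / (x - a').
Simple pole: residue = g(a) at a = 9/4 - (1/4)*sqrt(89), which is -(30/979)*sqrt(89).
The factor x**2 - 9*x/2 - 1/2 splits as (x - a)(x - a') with a = 9/4 + (1/4)*sqrt(89), a' = 9/4 - (1/4)*sqrt(89). At the order-1 pole a set g(x) = (x - a)*f(x) = [15/11] / (x - a').
Simple pole: residue = g(a) at a = 9/4 + (1/4)*sqrt(89), which is (30/979)*sqrt(89).
List the singular points by increasing real part (a conjugate pair: the negative imaginary part first).

Radius of convergence at 0: -9/4 + (1/4)*sqrt(89).
At 9/4 - (1/4)*sqrt(89): a pole of order 1; residue -(30/979)*sqrt(89).
At 9/4 + (1/4)*sqrt(89): a pole of order 1; residue (30/979)*sqrt(89).


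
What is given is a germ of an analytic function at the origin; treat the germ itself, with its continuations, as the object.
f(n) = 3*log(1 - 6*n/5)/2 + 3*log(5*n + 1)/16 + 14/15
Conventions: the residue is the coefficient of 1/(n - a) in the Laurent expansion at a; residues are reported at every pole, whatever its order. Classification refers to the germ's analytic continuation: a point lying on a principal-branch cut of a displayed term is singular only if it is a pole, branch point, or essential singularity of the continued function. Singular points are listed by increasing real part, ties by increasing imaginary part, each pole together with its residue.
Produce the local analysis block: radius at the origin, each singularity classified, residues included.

Radius of convergence at 0: 1/5.
At -1/5: a logarithmic branch point.
At 5/6: a logarithmic branch point.

Branch term (3/16)*log(1 - n/(-1/5)): its argument vanishes at n = -1/5, a logarithmic branch point, modulus 1/5.
Branch term (3/2)*log(1 - n/(5/6)): its argument vanishes at n = 5/6, a logarithmic branch point, modulus 5/6.
The radius of convergence is the smallest modulus among the singular points: 1/5.
List the singular points by increasing real part (a conjugate pair: the negative imaginary part first).


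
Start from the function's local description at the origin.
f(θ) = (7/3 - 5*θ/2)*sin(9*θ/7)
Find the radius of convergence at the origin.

The factor sin(9*θ/7) is entire and contributes no finite singular point.
The polynomial part has no poles.
No finite singular points: the Taylor series at 0 converges everywhere.

The radius of convergence is infinite.


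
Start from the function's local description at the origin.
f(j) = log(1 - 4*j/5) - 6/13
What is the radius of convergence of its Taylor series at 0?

The radius of convergence is 5/4.

Branch term (1)*log(1 - j/(5/4)): its argument vanishes at j = 5/4, a logarithmic branch point, modulus 5/4.
The radius of convergence is the smallest modulus among the singular points: 5/4.


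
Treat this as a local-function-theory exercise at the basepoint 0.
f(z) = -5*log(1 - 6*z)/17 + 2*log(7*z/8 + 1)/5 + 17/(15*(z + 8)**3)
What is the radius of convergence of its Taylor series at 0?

Denominator factor (z + 8)^3: pole of order 3 at -8, modulus 8.
Branch term (-5/17)*log(1 - z/(1/6)): its argument vanishes at z = 1/6, a logarithmic branch point, modulus 1/6.
Branch term (2/5)*log(1 - z/(-8/7)): its argument vanishes at z = -8/7, a logarithmic branch point, modulus 8/7.
The radius of convergence is the smallest modulus among the singular points: 1/6.

The radius of convergence is 1/6.


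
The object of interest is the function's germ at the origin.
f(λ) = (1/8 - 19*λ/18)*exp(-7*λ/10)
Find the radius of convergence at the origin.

The factor exp(-7*λ/10) is entire and contributes no finite singular point.
The polynomial part has no poles.
No finite singular points: the Taylor series at 0 converges everywhere.

The radius of convergence is infinite.


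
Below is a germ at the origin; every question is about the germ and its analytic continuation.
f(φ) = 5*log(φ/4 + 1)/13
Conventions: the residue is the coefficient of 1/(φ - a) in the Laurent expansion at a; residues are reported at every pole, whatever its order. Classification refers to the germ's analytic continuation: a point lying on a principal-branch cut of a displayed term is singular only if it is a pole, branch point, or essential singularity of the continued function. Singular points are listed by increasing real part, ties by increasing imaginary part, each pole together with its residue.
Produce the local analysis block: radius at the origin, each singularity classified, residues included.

Branch term (5/13)*log(1 - φ/(-4)): its argument vanishes at φ = -4, a logarithmic branch point, modulus 4.
The radius of convergence is the smallest modulus among the singular points: 4.

Radius of convergence at 0: 4.
At -4: a logarithmic branch point.


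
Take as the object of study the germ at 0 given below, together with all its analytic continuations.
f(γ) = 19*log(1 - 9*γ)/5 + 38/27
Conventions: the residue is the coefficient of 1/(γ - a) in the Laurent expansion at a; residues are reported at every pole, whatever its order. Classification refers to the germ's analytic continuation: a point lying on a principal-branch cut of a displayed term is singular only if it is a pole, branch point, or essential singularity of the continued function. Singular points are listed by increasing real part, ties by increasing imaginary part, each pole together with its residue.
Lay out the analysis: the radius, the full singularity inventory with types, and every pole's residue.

Radius of convergence at 0: 1/9.
At 1/9: a logarithmic branch point.

Branch term (19/5)*log(1 - γ/(1/9)): its argument vanishes at γ = 1/9, a logarithmic branch point, modulus 1/9.
The radius of convergence is the smallest modulus among the singular points: 1/9.


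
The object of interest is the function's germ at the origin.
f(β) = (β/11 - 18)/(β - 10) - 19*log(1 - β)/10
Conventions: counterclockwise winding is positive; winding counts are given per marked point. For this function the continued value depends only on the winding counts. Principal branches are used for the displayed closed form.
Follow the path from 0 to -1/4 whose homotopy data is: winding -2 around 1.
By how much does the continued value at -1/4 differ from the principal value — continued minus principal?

The rational part is single-valued and drops out of the difference; each branch term changes only by its own monodromy.
(-19/10)*log(1 - β/(1)): each positive loop around 1 adds 2*pi*i to the log, so winding -2 contributes (-19/10)*(-2)*2*pi*i = (38/5)*pi*i.
Summing the contributions at β = -1/4 gives (38/5)*pi*i.

Continued minus principal equals (38/5)*pi*i.


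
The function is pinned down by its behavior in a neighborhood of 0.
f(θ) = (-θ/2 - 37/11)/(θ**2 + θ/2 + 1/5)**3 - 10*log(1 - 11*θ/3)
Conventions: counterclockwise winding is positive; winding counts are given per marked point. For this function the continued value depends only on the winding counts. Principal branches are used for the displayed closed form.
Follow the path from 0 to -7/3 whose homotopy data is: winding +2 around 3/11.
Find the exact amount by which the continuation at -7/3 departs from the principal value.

The rational part is single-valued and drops out of the difference; each branch term changes only by its own monodromy.
(-10)*log(1 - θ/(3/11)): each positive loop around 3/11 adds 2*pi*i to the log, so winding +2 contributes (-10)*(2)*2*pi*i = -(40)*pi*i.
Summing the contributions at θ = -7/3 gives -(40)*pi*i.

Continued minus principal equals -(40)*pi*i.


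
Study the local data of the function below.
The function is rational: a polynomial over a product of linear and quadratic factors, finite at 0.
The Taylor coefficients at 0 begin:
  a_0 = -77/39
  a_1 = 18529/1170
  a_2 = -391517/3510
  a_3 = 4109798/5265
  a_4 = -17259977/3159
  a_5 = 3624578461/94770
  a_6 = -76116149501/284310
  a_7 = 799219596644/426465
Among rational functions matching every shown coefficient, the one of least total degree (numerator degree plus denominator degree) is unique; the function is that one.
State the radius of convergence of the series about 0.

No rational of total degree below 4 reproduces all 8 coefficients; solving the [1/3] Pade equations on them gives f(r) = (3*r/10 - 11/13)/((r + 1/7)*(r**2 + 2*r + 3)), whose expansion matches every shown term.
Denominator factor (r**2 + 2*r + 3): discriminant -8, complex-conjugate roots (-1) + (sqrt(2))*i and (-1) - (sqrt(2))*i; poles of order 1, moduli sqrt(3) and sqrt(3).
Denominator factor (r + 1/7): pole of order 1 at -1/7, modulus 1/7.
The radius of convergence is the smallest modulus among the singular points: 1/7.

The radius of convergence is 1/7.


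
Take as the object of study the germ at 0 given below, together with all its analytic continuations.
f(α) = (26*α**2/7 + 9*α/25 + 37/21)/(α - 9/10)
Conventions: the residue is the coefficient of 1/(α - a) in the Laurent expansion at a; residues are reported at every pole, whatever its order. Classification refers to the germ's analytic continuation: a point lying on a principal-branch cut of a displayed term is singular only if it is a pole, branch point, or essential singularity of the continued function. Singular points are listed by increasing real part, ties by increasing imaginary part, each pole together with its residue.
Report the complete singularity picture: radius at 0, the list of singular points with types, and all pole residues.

Denominator factor (α - 9/10): pole of order 1 at 9/10, modulus 9/10.
The radius of convergence is the smallest modulus among the singular points: 9/10.
At the order-1 pole 9/10 set g(α) = (α - (9/10))*f(α) = 26*α**2/7 + 9*α/25 + 37/21.
Simple pole: residue = g(a) at a = 9/10, which is 13373/2625.

Radius of convergence at 0: 9/10.
At 9/10: a pole of order 1; residue 13373/2625.


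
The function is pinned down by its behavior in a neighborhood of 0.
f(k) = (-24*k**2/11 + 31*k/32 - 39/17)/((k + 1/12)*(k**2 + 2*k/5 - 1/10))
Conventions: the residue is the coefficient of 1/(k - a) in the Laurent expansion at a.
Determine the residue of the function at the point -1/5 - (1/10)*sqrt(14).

The residue is -2871339/272272 + (60213/272272)*sqrt(14).


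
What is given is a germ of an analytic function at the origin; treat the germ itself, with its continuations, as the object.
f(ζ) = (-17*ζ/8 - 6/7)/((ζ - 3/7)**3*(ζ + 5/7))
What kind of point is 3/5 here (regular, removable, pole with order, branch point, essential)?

Denominator factors: ζ - 3/7 = 6/35 at ζ = 3/5; ζ + 5/7 = 46/35 at ζ = 3/5 — none vanishes.
So the germ continues analytically to 3/5.

The point is a regular point.


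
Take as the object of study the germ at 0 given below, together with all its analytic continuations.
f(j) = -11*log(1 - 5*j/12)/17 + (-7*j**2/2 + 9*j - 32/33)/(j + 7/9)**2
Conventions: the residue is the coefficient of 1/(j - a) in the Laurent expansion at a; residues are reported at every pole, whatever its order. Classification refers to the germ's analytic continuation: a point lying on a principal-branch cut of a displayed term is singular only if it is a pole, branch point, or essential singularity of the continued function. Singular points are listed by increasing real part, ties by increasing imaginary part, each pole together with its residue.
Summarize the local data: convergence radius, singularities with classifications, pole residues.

Radius of convergence at 0: 7/9.
At -7/9: a pole of order 2; residue 130/9.
At 12/5: a logarithmic branch point.

Denominator factor (j + 7/9)^2: pole of order 2 at -7/9, modulus 7/9.
Branch term (-11/17)*log(1 - j/(12/5)): its argument vanishes at j = 12/5, a logarithmic branch point, modulus 12/5.
The radius of convergence is the smallest modulus among the singular points: 7/9.
The branch term is analytic at -7/9 and contributes nothing to the residue; only the rational part matters.
At the order-2 pole -7/9 set g(j) = (j - (-7/9))^2*(rational part) = -7*j**2/2 + 9*j - 32/33.
Order-2 pole: residue = g'(a); g'(-7/9) = 130/9, so the residue is 130/9.
List the singular points by increasing real part (a conjugate pair: the negative imaginary part first).


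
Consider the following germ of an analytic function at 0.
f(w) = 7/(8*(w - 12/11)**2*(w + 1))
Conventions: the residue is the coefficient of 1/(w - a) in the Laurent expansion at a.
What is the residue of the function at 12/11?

At the order-2 pole 12/11 set g(w) = (w - (12/11))^2*f(w) = 7/(8*(w + 1)).
Order-2 pole: residue = g'(a); g'(12/11) = -847/4232, so the residue is -847/4232.

The residue is -847/4232.


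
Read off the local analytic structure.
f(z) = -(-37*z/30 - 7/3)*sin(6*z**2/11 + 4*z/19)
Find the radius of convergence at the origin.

The radius of convergence is infinite.

The factor -sin(6*z**2/11 + 4*z/19) is entire and contributes no finite singular point.
The polynomial part has no poles.
No finite singular points: the Taylor series at 0 converges everywhere.


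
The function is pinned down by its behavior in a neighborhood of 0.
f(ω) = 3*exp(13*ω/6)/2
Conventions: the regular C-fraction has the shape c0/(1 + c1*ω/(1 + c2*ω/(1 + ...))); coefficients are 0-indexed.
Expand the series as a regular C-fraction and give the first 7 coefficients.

The regular C-fraction coefficients are [3/2, -13/6, 13/12, -13/36, 13/36, -13/60, 13/60].

Taylor coefficients (expand at 0): a_0 = 3/2, a_1 = 13/4, a_2 = 169/48, a_3 = 2197/864, a_4 = 28561/20736, a_5 = 371293/622080, a_6 = 4826809/22394880.
c0 = a_0 = 3/2. Peel one level at a time: if S = 1 + c*ω/S' with S'(0) = 1, then c is the ω-coefficient of S and S' = c*ω/(S - 1).
S_1 = c0/f = 1 + (-13/6)*ω + (169/72)*ω^2 + ...; c1 = -13/6.
S_2 = c1*ω/(S_1 - 1) = 1 + (13/12)*ω + (169/432)*ω^2 + ...; c2 = 13/12.
S_3 = c2*ω/(S_2 - 1) = 1 + (-13/36)*ω + (169/1296)*ω^2 + ...; c3 = -13/36.
S_4 = c3*ω/(S_3 - 1) = 1 + (13/36)*ω + (169/2160)*ω^2 + ...; c4 = 13/36.
S_5 = c4*ω/(S_4 - 1) = 1 + (-13/60)*ω + (169/3600)*ω^2 + ...; c5 = -13/60.
S_6 = c5*ω/(S_5 - 1) = 1 + (13/60)*ω + ...; c6 = 13/60.


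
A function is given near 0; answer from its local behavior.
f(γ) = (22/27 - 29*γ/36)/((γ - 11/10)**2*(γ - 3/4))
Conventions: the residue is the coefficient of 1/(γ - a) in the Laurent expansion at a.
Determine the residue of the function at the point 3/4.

At the order-1 pole 3/4 set g(γ) = (γ - (3/4))*f(γ) = (22/27 - 29*γ/36)/(γ - 11/10)**2.
Simple pole: residue = g(a) at a = 3/4, which is 325/189.

The residue is 325/189.


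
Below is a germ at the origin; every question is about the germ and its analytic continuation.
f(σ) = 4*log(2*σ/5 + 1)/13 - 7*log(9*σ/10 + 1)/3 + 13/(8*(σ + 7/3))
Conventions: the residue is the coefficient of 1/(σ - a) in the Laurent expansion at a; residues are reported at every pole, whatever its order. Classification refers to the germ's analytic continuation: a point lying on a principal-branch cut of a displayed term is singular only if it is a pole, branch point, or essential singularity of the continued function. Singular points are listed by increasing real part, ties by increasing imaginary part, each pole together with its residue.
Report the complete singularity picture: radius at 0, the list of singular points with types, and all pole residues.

Denominator factor (σ + 7/3): pole of order 1 at -7/3, modulus 7/3.
Branch term (-7/3)*log(1 - σ/(-10/9)): its argument vanishes at σ = -10/9, a logarithmic branch point, modulus 10/9.
Branch term (4/13)*log(1 - σ/(-5/2)): its argument vanishes at σ = -5/2, a logarithmic branch point, modulus 5/2.
The radius of convergence is the smallest modulus among the singular points: 10/9.
The branch terms are analytic at -7/3 and contribute nothing to the residue; only the rational part matters.
At the order-1 pole -7/3 set g(σ) = (σ - (-7/3))*(rational part) = 13/8.
Simple pole: residue = g(a) at a = -7/3, which is 13/8.
List the singular points by increasing real part (a conjugate pair: the negative imaginary part first).

Radius of convergence at 0: 10/9.
At -5/2: a logarithmic branch point.
At -7/3: a pole of order 1; residue 13/8.
At -10/9: a logarithmic branch point.
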